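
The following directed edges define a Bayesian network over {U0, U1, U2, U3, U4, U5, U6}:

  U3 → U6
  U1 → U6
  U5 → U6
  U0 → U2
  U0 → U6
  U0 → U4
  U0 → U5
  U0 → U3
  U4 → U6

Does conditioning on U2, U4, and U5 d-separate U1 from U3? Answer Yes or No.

Enumerating the 4 paths from U1 to U3 and testing each for blocking by {U2, U4, U5}:
Path 1: U1 → U6 ← U3
  U6 is a collider here and neither U6 nor any of its descendants is conditioned on, so the collider stays closed — the path is blocked at U6.
Path 2: U1 → U6 ← U4 ← U0 → U3
  U6 is a collider here and neither U6 nor any of its descendants is conditioned on, so the collider stays closed — the path is blocked at U6.
Path 3: U1 → U6 ← U0 → U3
  U6 is a collider here and neither U6 nor any of its descendants is conditioned on, so the collider stays closed — the path is blocked at U6.
Path 4: U1 → U6 ← U5 ← U0 → U3
  U6 is a collider here and neither U6 nor any of its descendants is conditioned on, so the collider stays closed — the path is blocked at U6.
Every path is blocked, so U1 and U3 are d-separated given {U2, U4, U5}.

Yes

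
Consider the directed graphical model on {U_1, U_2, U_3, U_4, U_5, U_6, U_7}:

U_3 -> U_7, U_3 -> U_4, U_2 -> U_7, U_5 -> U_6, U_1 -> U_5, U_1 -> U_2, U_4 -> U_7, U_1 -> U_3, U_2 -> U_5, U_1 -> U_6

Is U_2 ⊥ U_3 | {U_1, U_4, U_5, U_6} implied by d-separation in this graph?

Yes — U_2 and U_3 are d-separated given {U_1, U_4, U_5, U_6}.

Enumerating the 5 paths from U_2 to U_3 and testing each for blocking by {U_1, U_4, U_5, U_6}:
Path 1: U_2 → U_7 ← U_3
  U_7 is a collider here and neither U_7 nor any of its descendants is conditioned on, so the collider stays closed — the path is blocked at U_7.
Path 2: U_2 → U_7 ← U_4 ← U_3
  U_7 is a collider here and neither U_7 nor any of its descendants is conditioned on, so the collider stays closed — the path is blocked at U_7.
Path 3: U_2 → U_5 ← U_1 → U_3
  U_1 is a fork here and U_1 is conditioned on, so the path is blocked at U_1.
Path 4: U_2 → U_5 → U_6 ← U_1 → U_3
  U_5 is a chain here and U_5 is conditioned on, so the path is blocked at U_5.
Path 5: U_2 ← U_1 → U_3
  U_1 is a fork here and U_1 is conditioned on, so the path is blocked at U_1.
Every path is blocked, so U_2 and U_3 are d-separated given {U_1, U_4, U_5, U_6}.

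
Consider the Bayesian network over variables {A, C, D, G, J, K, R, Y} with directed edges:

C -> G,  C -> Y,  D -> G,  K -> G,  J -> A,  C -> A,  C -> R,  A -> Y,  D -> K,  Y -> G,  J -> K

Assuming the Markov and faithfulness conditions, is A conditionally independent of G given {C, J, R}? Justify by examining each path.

No — A and G are not d-separated given {C, J, R}.

We examine all 6 paths between A and G:
Path 1: A ← J → K ← D → G
  J is a fork here and J is conditioned on, so the path is blocked at J.
Path 2: A ← J → K → G
  J is a fork here and J is conditioned on, so the path is blocked at J.
Path 3: A ← C → G
  C is a fork here and C is conditioned on, so the path is blocked at C.
Path 4: A ← C → Y → G
  C is a fork here and C is conditioned on, so the path is blocked at C.
Path 5: A → Y → G
  Y is a chain and Y is not conditioned on — no node blocks this path, so it is active.
Path 6: A → Y ← C → G
  Y is a collider here and neither Y nor any of its descendants is conditioned on, so the collider stays closed — the path is blocked at Y.
At least one path is unblocked, so d-separation fails.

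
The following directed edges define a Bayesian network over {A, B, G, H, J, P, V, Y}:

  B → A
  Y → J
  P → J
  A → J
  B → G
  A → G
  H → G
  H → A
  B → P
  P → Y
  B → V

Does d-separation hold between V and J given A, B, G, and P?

Enumerating the 5 paths from V to J and testing each for blocking by {A, B, G, P}:
Path 1: V ← B → P → Y → J
  B is a fork here and B is conditioned on, so the path is blocked at B.
Path 2: V ← B → P → J
  B is a fork here and B is conditioned on, so the path is blocked at B.
Path 3: V ← B → G ← H → A → J
  B is a fork here and B is conditioned on, so the path is blocked at B.
Path 4: V ← B → G ← A → J
  B is a fork here and B is conditioned on, so the path is blocked at B.
Path 5: V ← B → A → J
  B is a fork here and B is conditioned on, so the path is blocked at B.
Every path is blocked, so V and J are d-separated given {A, B, G, P}.

Yes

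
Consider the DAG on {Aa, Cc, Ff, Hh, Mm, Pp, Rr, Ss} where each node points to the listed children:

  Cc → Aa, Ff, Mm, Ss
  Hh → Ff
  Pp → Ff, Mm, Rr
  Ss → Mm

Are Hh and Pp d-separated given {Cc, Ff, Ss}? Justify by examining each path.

No

3 paths connect Hh and Pp; each must be blocked for d-separation to hold:
Path 1: Hh → Ff ← Pp
  Ff is a collider and Ff is conditioned on, which opens it — no node blocks this path, so it is active.
Path 2: Hh → Ff ← Cc → Ss → Mm ← Pp
  Cc is a fork here and Cc is conditioned on, so the path is blocked at Cc.
Path 3: Hh → Ff ← Cc → Mm ← Pp
  Cc is a fork here and Cc is conditioned on, so the path is blocked at Cc.
Because an active path exists, Hh and Pp are not d-separated.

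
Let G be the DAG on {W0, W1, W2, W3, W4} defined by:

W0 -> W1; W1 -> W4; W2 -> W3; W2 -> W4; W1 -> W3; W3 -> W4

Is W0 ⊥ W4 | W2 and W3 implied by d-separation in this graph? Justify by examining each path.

No

We examine all 3 paths between W0 and W4:
Path 1: W0 → W1 → W4
  W1 is a chain and W1 is not conditioned on — no node blocks this path, so it is active.
Path 2: W0 → W1 → W3 → W4
  W3 is a chain here and W3 is conditioned on, so the path is blocked at W3.
Path 3: W0 → W1 → W3 ← W2 → W4
  W2 is a fork here and W2 is conditioned on, so the path is blocked at W2.
Because an active path exists, W0 and W4 are not d-separated.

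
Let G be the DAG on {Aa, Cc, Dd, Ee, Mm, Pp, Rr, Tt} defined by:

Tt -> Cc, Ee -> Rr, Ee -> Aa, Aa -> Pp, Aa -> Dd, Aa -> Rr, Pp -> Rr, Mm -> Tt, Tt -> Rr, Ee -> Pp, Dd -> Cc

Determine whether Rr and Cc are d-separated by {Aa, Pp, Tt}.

6 paths connect Rr and Cc; each must be blocked for d-separation to hold:
Path 1: Rr ← Pp ← Aa → Dd → Cc
  Pp is a chain here and Pp is conditioned on, so the path is blocked at Pp.
Path 2: Rr ← Pp ← Ee → Aa → Dd → Cc
  Pp is a chain here and Pp is conditioned on, so the path is blocked at Pp.
Path 3: Rr ← Aa → Dd → Cc
  Aa is a fork here and Aa is conditioned on, so the path is blocked at Aa.
Path 4: Rr ← Tt → Cc
  Tt is a fork here and Tt is conditioned on, so the path is blocked at Tt.
Path 5: Rr ← Ee → Pp ← Aa → Dd → Cc
  Aa is a fork here and Aa is conditioned on, so the path is blocked at Aa.
Path 6: Rr ← Ee → Aa → Dd → Cc
  Aa is a chain here and Aa is conditioned on, so the path is blocked at Aa.
Every path is blocked, so Rr and Cc are d-separated given {Aa, Pp, Tt}.

Yes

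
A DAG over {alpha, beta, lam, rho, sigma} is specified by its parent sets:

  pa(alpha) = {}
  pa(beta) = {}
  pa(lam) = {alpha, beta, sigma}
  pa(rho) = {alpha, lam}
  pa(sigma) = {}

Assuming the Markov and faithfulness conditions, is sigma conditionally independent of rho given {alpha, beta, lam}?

2 paths connect sigma and rho; each must be blocked for d-separation to hold:
Path 1: sigma → lam → rho
  lam is a chain here and lam is conditioned on, so the path is blocked at lam.
Path 2: sigma → lam ← alpha → rho
  alpha is a fork here and alpha is conditioned on, so the path is blocked at alpha.
Every path is blocked, so sigma and rho are d-separated given {alpha, beta, lam}.

Yes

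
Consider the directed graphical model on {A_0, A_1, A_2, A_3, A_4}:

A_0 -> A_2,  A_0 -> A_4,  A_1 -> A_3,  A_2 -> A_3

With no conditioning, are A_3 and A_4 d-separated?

Only one path connects A_3 and A_4:
  1. A_3 ← A_2 ← A_0 → A_4 — A_2:chain[open]; A_0:fork[open] ⇒ active
Because an active path exists, A_3 and A_4 are not d-separated.

No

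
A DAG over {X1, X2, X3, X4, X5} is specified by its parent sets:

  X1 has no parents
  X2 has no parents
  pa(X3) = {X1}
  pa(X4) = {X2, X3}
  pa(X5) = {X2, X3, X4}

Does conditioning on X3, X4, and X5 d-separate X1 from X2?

4 paths connect X1 and X2; each must be blocked for d-separation to hold:
Path 1: X1 → X3 → X5 ← X2
  X3 is a chain here and X3 is conditioned on, so the path is blocked at X3.
Path 2: X1 → X3 → X5 ← X4 ← X2
  X3 is a chain here and X3 is conditioned on, so the path is blocked at X3.
Path 3: X1 → X3 → X4 ← X2
  X3 is a chain here and X3 is conditioned on, so the path is blocked at X3.
Path 4: X1 → X3 → X4 → X5 ← X2
  X3 is a chain here and X3 is conditioned on, so the path is blocked at X3.
Every path is blocked, so X1 and X2 are d-separated given {X3, X4, X5}.

Yes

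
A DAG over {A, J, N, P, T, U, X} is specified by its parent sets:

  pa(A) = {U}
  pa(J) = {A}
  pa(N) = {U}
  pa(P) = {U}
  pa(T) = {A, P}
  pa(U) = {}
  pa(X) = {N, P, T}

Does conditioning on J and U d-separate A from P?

We examine all 6 paths between A and P:
  1. A → T → X ← N ← U → P — T:chain[open]; X:collider[blocks]; N:chain[open]; U:fork[blocks] ⇒ blocked
  2. A → T → X ← P — T:chain[open]; X:collider[blocks] ⇒ blocked
  3. A → T ← P — T:collider[blocks] ⇒ blocked
  4. A ← U → N → X ← T ← P — U:fork[blocks]; N:chain[open]; X:collider[blocks]; T:chain[open] ⇒ blocked
  5. A ← U → N → X ← P — U:fork[blocks]; N:chain[open]; X:collider[blocks] ⇒ blocked
  6. A ← U → P — U:fork[blocks] ⇒ blocked
Since every path is blocked, d-separation holds.

Yes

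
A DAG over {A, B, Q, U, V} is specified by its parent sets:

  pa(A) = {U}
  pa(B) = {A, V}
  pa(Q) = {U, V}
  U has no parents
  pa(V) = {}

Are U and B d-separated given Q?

No — U and B are not d-separated given {Q}.

There are 2 undirected paths between U and B; checking each against the conditioning set {Q}:
  1. U → A → B — A:chain[open] ⇒ active
  2. U → Q ← V → B — Q:collider[open]; V:fork[open] ⇒ active
Since the path U → A → B is active, U and B are not d-separated given {Q}.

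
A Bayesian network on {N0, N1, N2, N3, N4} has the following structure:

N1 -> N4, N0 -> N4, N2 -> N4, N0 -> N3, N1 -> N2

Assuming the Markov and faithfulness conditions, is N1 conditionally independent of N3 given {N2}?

Yes — N1 and N3 are d-separated given {N2}.

2 paths connect N1 and N3; each must be blocked for d-separation to hold:
Path 1: N1 → N4 ← N0 → N3
  N4 is a collider here and neither N4 nor any of its descendants is conditioned on, so the collider stays closed — the path is blocked at N4.
Path 2: N1 → N2 → N4 ← N0 → N3
  N2 is a chain here and N2 is conditioned on, so the path is blocked at N2.
Since every path is blocked, d-separation holds.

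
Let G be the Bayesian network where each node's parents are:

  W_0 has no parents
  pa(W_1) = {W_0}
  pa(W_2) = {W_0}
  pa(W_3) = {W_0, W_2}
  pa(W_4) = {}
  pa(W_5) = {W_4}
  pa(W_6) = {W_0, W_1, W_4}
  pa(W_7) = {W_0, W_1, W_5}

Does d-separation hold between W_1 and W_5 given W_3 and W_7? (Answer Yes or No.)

No — W_1 and W_5 are not d-separated given {W_3, W_7}.

We examine all 6 paths between W_1 and W_5:
  1. W_1 → W_7 ← W_5 — W_7:collider[open] ⇒ active
  2. W_1 → W_7 ← W_0 → W_6 ← W_4 → W_5 — W_7:collider[open]; W_0:fork[open]; W_6:collider[blocks]; W_4:fork[open] ⇒ blocked
  3. W_1 → W_6 ← W_4 → W_5 — W_6:collider[blocks]; W_4:fork[open] ⇒ blocked
  4. W_1 → W_6 ← W_0 → W_7 ← W_5 — W_6:collider[blocks]; W_0:fork[open]; W_7:collider[open] ⇒ blocked
  5. W_1 ← W_0 → W_7 ← W_5 — W_0:fork[open]; W_7:collider[open] ⇒ active
  6. W_1 ← W_0 → W_6 ← W_4 → W_5 — W_0:fork[open]; W_6:collider[blocks]; W_4:fork[open] ⇒ blocked
Since the path W_1 → W_7 ← W_5 is active, W_1 and W_5 are not d-separated given {W_3, W_7}.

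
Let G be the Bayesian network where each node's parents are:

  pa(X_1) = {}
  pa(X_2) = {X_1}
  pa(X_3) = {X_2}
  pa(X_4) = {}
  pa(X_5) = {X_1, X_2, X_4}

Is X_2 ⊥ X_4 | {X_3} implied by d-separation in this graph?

Yes

We examine all 2 paths between X_2 and X_4:
Path 1: X_2 ← X_1 → X_5 ← X_4
  X_5 is a collider here and neither X_5 nor any of its descendants is conditioned on, so the collider stays closed — the path is blocked at X_5.
Path 2: X_2 → X_5 ← X_4
  X_5 is a collider here and neither X_5 nor any of its descendants is conditioned on, so the collider stays closed — the path is blocked at X_5.
All paths are blocked; X_2 ⊥ X_4 | {X_3} holds.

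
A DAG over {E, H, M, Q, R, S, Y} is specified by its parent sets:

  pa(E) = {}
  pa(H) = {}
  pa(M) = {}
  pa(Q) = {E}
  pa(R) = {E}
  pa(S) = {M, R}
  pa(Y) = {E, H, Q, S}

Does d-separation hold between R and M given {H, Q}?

Yes

We examine all 3 paths between R and M:
  1. R ← E → Y ← S ← M — E:fork[open]; Y:collider[blocks]; S:chain[open] ⇒ blocked
  2. R ← E → Q → Y ← S ← M — E:fork[open]; Q:chain[blocks]; Y:collider[blocks]; S:chain[open] ⇒ blocked
  3. R → S ← M — S:collider[blocks] ⇒ blocked
All paths are blocked; R ⊥ M | {H, Q} holds.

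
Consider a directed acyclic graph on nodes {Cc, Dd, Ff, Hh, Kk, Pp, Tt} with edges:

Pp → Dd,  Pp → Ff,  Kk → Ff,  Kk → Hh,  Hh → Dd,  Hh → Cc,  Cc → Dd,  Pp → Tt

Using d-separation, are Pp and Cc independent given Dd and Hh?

We examine all 4 paths between Pp and Cc:
Path 1: Pp → Ff ← Kk → Hh → Cc
  Ff is a collider here and neither Ff nor any of its descendants is conditioned on, so the collider stays closed — the path is blocked at Ff.
Path 2: Pp → Ff ← Kk → Hh → Dd ← Cc
  Ff is a collider here and neither Ff nor any of its descendants is conditioned on, so the collider stays closed — the path is blocked at Ff.
Path 3: Pp → Dd ← Cc
  Dd is a collider and Dd is conditioned on, which opens it — no node blocks this path, so it is active.
Path 4: Pp → Dd ← Hh → Cc
  Hh is a fork here and Hh is conditioned on, so the path is blocked at Hh.
At least one path is unblocked, so d-separation fails.

No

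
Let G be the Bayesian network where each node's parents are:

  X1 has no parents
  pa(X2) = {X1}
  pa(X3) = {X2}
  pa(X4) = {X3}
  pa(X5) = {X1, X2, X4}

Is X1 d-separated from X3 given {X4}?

Enumerating the 4 paths from X1 to X3 and testing each for blocking by {X4}:
  1. X1 → X5 ← X2 → X3 — X5:collider[blocks]; X2:fork[open] ⇒ blocked
  2. X1 → X5 ← X4 ← X3 — X5:collider[blocks]; X4:chain[blocks] ⇒ blocked
  3. X1 → X2 → X5 ← X4 ← X3 — X2:chain[open]; X5:collider[blocks]; X4:chain[blocks] ⇒ blocked
  4. X1 → X2 → X3 — X2:chain[open] ⇒ active
Because an active path exists, X1 and X3 are not d-separated.

No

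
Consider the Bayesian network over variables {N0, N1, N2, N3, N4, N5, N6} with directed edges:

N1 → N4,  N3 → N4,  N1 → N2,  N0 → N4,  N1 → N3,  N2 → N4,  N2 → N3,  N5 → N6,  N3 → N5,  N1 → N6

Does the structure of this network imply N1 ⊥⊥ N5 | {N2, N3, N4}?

Yes — N1 and N5 are d-separated given {N2, N3, N4}.

Enumerating the 6 paths from N1 to N5 and testing each for blocking by {N2, N3, N4}:
Path 1: N1 → N4 ← N3 → N5
  N3 is a fork here and N3 is conditioned on, so the path is blocked at N3.
Path 2: N1 → N4 ← N2 → N3 → N5
  N2 is a fork here and N2 is conditioned on, so the path is blocked at N2.
Path 3: N1 → N6 ← N5
  N6 is a collider here and neither N6 nor any of its descendants is conditioned on, so the collider stays closed — the path is blocked at N6.
Path 4: N1 → N3 → N5
  N3 is a chain here and N3 is conditioned on, so the path is blocked at N3.
Path 5: N1 → N2 → N4 ← N3 → N5
  N2 is a chain here and N2 is conditioned on, so the path is blocked at N2.
Path 6: N1 → N2 → N3 → N5
  N2 is a chain here and N2 is conditioned on, so the path is blocked at N2.
Every path is blocked, so N1 and N5 are d-separated given {N2, N3, N4}.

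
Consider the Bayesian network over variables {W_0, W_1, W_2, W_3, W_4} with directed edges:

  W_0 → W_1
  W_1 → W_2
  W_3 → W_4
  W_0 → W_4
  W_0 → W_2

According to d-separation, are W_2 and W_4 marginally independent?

Enumerating the 2 paths from W_2 to W_4 and testing each for blocking by ∅:
Path 1: W_2 ← W_0 → W_4
  W_0 is a fork and W_0 is not conditioned on — no node blocks this path, so it is active.
Path 2: W_2 ← W_1 ← W_0 → W_4
  W_1 is a chain and W_1 is not conditioned on; W_0 is a fork and W_0 is not conditioned on — no node blocks this path, so it is active.
Since the path W_2 ← W_0 → W_4 is active, W_2 and W_4 are not d-separated given ∅.

No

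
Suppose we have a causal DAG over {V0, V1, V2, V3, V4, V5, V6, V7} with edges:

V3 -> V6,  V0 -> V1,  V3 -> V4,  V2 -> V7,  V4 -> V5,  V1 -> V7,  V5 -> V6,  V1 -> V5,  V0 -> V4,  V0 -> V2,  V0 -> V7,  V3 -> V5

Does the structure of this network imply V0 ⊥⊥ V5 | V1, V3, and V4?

Yes

Enumerating the 6 paths from V0 to V5 and testing each for blocking by {V1, V3, V4}:
Path 1: V0 → V1 → V5
  V1 is a chain here and V1 is conditioned on, so the path is blocked at V1.
Path 2: V0 → V2 → V7 ← V1 → V5
  V7 is a collider here and neither V7 nor any of its descendants is conditioned on, so the collider stays closed — the path is blocked at V7.
Path 3: V0 → V4 → V5
  V4 is a chain here and V4 is conditioned on, so the path is blocked at V4.
Path 4: V0 → V4 ← V3 → V6 ← V5
  V3 is a fork here and V3 is conditioned on, so the path is blocked at V3.
Path 5: V0 → V4 ← V3 → V5
  V3 is a fork here and V3 is conditioned on, so the path is blocked at V3.
Path 6: V0 → V7 ← V1 → V5
  V7 is a collider here and neither V7 nor any of its descendants is conditioned on, so the collider stays closed — the path is blocked at V7.
All paths are blocked; V0 ⊥ V5 | {V1, V3, V4} holds.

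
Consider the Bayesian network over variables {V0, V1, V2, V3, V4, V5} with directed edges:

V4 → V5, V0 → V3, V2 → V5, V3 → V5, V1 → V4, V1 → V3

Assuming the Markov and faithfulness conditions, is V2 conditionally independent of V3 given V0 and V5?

No

Enumerating the 2 paths from V2 to V3 and testing each for blocking by {V0, V5}:
  1. V2 → V5 ← V3 — V5:collider[open] ⇒ active
  2. V2 → V5 ← V4 ← V1 → V3 — V5:collider[open]; V4:chain[open]; V1:fork[open] ⇒ active
Because an active path exists, V2 and V3 are not d-separated.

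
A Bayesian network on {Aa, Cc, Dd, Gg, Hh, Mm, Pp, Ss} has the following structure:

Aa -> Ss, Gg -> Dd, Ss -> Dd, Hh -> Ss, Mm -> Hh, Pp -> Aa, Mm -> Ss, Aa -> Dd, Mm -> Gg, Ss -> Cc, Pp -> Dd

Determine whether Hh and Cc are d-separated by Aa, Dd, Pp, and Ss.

Yes

We examine all 5 paths between Hh and Cc:
Path 1: Hh ← Mm → Gg → Dd ← Pp → Aa → Ss → Cc
  Pp is a fork here and Pp is conditioned on, so the path is blocked at Pp.
Path 2: Hh ← Mm → Gg → Dd ← Aa → Ss → Cc
  Aa is a fork here and Aa is conditioned on, so the path is blocked at Aa.
Path 3: Hh ← Mm → Gg → Dd ← Ss → Cc
  Ss is a fork here and Ss is conditioned on, so the path is blocked at Ss.
Path 4: Hh ← Mm → Ss → Cc
  Ss is a chain here and Ss is conditioned on, so the path is blocked at Ss.
Path 5: Hh → Ss → Cc
  Ss is a chain here and Ss is conditioned on, so the path is blocked at Ss.
Every path is blocked, so Hh and Cc are d-separated given {Aa, Dd, Pp, Ss}.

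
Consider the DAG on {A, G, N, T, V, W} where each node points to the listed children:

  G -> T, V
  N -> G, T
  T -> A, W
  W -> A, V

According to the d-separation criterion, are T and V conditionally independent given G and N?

4 paths connect T and V; each must be blocked for d-separation to hold:
Path 1: T ← G → V
  G is a fork here and G is conditioned on, so the path is blocked at G.
Path 2: T ← N → G → V
  N is a fork here and N is conditioned on, so the path is blocked at N.
Path 3: T → A ← W → V
  A is a collider here and neither A nor any of its descendants is conditioned on, so the collider stays closed — the path is blocked at A.
Path 4: T → W → V
  W is a chain and W is not conditioned on — no node blocks this path, so it is active.
Since the path T → W → V is active, T and V are not d-separated given {G, N}.

No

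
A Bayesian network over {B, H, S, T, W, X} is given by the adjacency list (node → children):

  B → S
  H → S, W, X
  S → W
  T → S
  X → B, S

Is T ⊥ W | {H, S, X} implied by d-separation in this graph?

Yes — T and W are d-separated given {H, S, X}.

We examine all 4 paths between T and W:
  1. T → S ← X ← H → W — S:collider[open]; X:chain[blocks]; H:fork[blocks] ⇒ blocked
  2. T → S ← H → W — S:collider[open]; H:fork[blocks] ⇒ blocked
  3. T → S ← B ← X ← H → W — S:collider[open]; B:chain[open]; X:chain[blocks]; H:fork[blocks] ⇒ blocked
  4. T → S → W — S:chain[blocks] ⇒ blocked
All paths are blocked; T ⊥ W | {H, S, X} holds.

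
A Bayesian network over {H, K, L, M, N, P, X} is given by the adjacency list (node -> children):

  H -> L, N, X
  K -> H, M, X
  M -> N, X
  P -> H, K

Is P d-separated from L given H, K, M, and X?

Yes — P and L are d-separated given {H, K, M, X}.

There are 6 undirected paths between P and L; checking each against the conditioning set {H, K, M, X}:
Path 1: P → K → M → N ← H → L
  K is a chain here and K is conditioned on, so the path is blocked at K.
Path 2: P → K → M → X ← H → L
  K is a chain here and K is conditioned on, so the path is blocked at K.
Path 3: P → K → X ← M → N ← H → L
  K is a chain here and K is conditioned on, so the path is blocked at K.
Path 4: P → K → X ← H → L
  K is a chain here and K is conditioned on, so the path is blocked at K.
Path 5: P → K → H → L
  K is a chain here and K is conditioned on, so the path is blocked at K.
Path 6: P → H → L
  H is a chain here and H is conditioned on, so the path is blocked at H.
All paths are blocked; P ⊥ L | {H, K, M, X} holds.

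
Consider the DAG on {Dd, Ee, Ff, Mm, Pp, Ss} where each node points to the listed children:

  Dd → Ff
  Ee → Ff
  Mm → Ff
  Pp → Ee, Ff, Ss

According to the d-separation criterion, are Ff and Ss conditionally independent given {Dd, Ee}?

No

We examine all 2 paths between Ff and Ss:
Path 1: Ff ← Pp → Ss
  Pp is a fork and Pp is not conditioned on — no node blocks this path, so it is active.
Path 2: Ff ← Ee ← Pp → Ss
  Ee is a chain here and Ee is conditioned on, so the path is blocked at Ee.
Since the path Ff ← Pp → Ss is active, Ff and Ss are not d-separated given {Dd, Ee}.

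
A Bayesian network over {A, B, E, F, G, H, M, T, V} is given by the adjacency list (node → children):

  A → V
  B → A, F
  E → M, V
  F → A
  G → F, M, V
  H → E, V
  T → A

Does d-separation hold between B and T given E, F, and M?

Enumerating the 5 paths from B to T and testing each for blocking by {E, F, M}:
  1. B → A ← T — A:collider[blocks] ⇒ blocked
  2. B → F → A ← T — F:chain[blocks]; A:collider[blocks] ⇒ blocked
  3. B → F ← G → M ← E ← H → V ← A ← T — F:collider[open]; G:fork[open]; M:collider[open]; E:chain[blocks]; H:fork[open]; V:collider[blocks]; A:chain[open] ⇒ blocked
  4. B → F ← G → M ← E → V ← A ← T — F:collider[open]; G:fork[open]; M:collider[open]; E:fork[blocks]; V:collider[blocks]; A:chain[open] ⇒ blocked
  5. B → F ← G → V ← A ← T — F:collider[open]; G:fork[open]; V:collider[blocks]; A:chain[open] ⇒ blocked
Since every path is blocked, d-separation holds.

Yes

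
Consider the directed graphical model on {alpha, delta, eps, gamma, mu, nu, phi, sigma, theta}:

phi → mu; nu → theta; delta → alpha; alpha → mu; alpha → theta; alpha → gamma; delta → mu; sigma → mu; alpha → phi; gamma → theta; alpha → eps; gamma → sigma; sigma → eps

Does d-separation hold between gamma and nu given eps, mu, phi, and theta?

There are 6 undirected paths between gamma and nu; checking each against the conditioning set {eps, mu, phi, theta}:
Path 1: gamma → sigma → eps ← alpha → theta ← nu
  sigma is a chain and sigma is not conditioned on; eps is a collider and eps is conditioned on, which opens it; alpha is a fork and alpha is not conditioned on; theta is a collider and theta is conditioned on, which opens it — no node blocks this path, so it is active.
Path 2: gamma → sigma → mu ← phi ← alpha → theta ← nu
  phi is a chain here and phi is conditioned on, so the path is blocked at phi.
Path 3: gamma → sigma → mu ← delta → alpha → theta ← nu
  sigma is a chain and sigma is not conditioned on; mu is a collider and mu is conditioned on, which opens it; delta is a fork and delta is not conditioned on; alpha is a chain and alpha is not conditioned on; theta is a collider and theta is conditioned on, which opens it — no node blocks this path, so it is active.
Path 4: gamma → sigma → mu ← alpha → theta ← nu
  sigma is a chain and sigma is not conditioned on; mu is a collider and mu is conditioned on, which opens it; alpha is a fork and alpha is not conditioned on; theta is a collider and theta is conditioned on, which opens it — no node blocks this path, so it is active.
Path 5: gamma ← alpha → theta ← nu
  alpha is a fork and alpha is not conditioned on; theta is a collider and theta is conditioned on, which opens it — no node blocks this path, so it is active.
Path 6: gamma → theta ← nu
  theta is a collider and theta is conditioned on, which opens it — no node blocks this path, so it is active.
Because an active path exists, gamma and nu are not d-separated.

No — gamma and nu are not d-separated given {eps, mu, phi, theta}.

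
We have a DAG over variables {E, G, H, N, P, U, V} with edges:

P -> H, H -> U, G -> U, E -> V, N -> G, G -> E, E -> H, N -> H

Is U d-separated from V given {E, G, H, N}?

Yes

There are 4 undirected paths between U and V; checking each against the conditioning set {E, G, H, N}:
  1. U ← H ← E → V — H:chain[blocks]; E:fork[blocks] ⇒ blocked
  2. U ← H ← N → G → E → V — H:chain[blocks]; N:fork[blocks]; G:chain[blocks]; E:chain[blocks] ⇒ blocked
  3. U ← G → E → V — G:fork[blocks]; E:chain[blocks] ⇒ blocked
  4. U ← G ← N → H ← E → V — G:chain[blocks]; N:fork[blocks]; H:collider[open]; E:fork[blocks] ⇒ blocked
Since every path is blocked, d-separation holds.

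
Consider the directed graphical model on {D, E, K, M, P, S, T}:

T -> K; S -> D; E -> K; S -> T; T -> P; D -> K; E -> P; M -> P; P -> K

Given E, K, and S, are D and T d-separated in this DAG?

No

Enumerating the 4 paths from D to T and testing each for blocking by {E, K, S}:
  1. D ← S → T — S:fork[blocks] ⇒ blocked
  2. D → K ← E → P ← T — K:collider[open]; E:fork[blocks]; P:collider[open] ⇒ blocked
  3. D → K ← T — K:collider[open] ⇒ active
  4. D → K ← P ← T — K:collider[open]; P:chain[open] ⇒ active
At least one path is unblocked, so d-separation fails.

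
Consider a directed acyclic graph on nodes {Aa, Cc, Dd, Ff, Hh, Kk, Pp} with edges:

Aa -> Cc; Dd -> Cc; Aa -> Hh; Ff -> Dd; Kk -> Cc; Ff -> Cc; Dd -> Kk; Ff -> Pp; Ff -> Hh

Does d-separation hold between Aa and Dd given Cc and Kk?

There are 6 undirected paths between Aa and Dd; checking each against the conditioning set {Cc, Kk}:
Path 1: Aa → Hh ← Ff → Dd
  Hh is a collider here and neither Hh nor any of its descendants is conditioned on, so the collider stays closed — the path is blocked at Hh.
Path 2: Aa → Hh ← Ff → Cc ← Dd
  Hh is a collider here and neither Hh nor any of its descendants is conditioned on, so the collider stays closed — the path is blocked at Hh.
Path 3: Aa → Hh ← Ff → Cc ← Kk ← Dd
  Hh is a collider here and neither Hh nor any of its descendants is conditioned on, so the collider stays closed — the path is blocked at Hh.
Path 4: Aa → Cc ← Ff → Dd
  Cc is a collider and Cc is conditioned on, which opens it; Ff is a fork and Ff is not conditioned on — no node blocks this path, so it is active.
Path 5: Aa → Cc ← Dd
  Cc is a collider and Cc is conditioned on, which opens it — no node blocks this path, so it is active.
Path 6: Aa → Cc ← Kk ← Dd
  Kk is a chain here and Kk is conditioned on, so the path is blocked at Kk.
Because an active path exists, Aa and Dd are not d-separated.

No — Aa and Dd are not d-separated given {Cc, Kk}.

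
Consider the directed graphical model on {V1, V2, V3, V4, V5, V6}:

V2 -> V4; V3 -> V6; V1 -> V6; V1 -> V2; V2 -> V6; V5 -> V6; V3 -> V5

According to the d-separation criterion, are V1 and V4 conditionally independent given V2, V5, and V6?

Enumerating the 2 paths from V1 to V4 and testing each for blocking by {V2, V5, V6}:
Path 1: V1 → V2 → V4
  V2 is a chain here and V2 is conditioned on, so the path is blocked at V2.
Path 2: V1 → V6 ← V2 → V4
  V2 is a fork here and V2 is conditioned on, so the path is blocked at V2.
All paths are blocked; V1 ⊥ V4 | {V2, V5, V6} holds.

Yes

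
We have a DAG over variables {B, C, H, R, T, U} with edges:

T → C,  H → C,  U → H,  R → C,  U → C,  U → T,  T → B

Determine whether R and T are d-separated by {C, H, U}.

No

3 paths connect R and T; each must be blocked for d-separation to hold:
Path 1: R → C ← U → T
  U is a fork here and U is conditioned on, so the path is blocked at U.
Path 2: R → C ← H ← U → T
  H is a chain here and H is conditioned on, so the path is blocked at H.
Path 3: R → C ← T
  C is a collider and C is conditioned on, which opens it — no node blocks this path, so it is active.
At least one path is unblocked, so d-separation fails.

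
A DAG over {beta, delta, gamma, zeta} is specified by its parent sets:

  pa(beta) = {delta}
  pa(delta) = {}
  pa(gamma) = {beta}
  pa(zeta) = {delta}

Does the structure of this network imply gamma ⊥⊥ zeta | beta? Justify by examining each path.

Yes

Only one path connects gamma and zeta:
Path 1: gamma ← beta ← delta → zeta
  beta is a chain here and beta is conditioned on, so the path is blocked at beta.
All paths are blocked; gamma ⊥ zeta | {beta} holds.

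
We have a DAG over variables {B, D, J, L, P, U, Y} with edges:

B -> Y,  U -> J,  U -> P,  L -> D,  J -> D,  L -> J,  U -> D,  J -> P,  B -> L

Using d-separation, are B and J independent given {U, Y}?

We examine all 4 paths between B and J:
Path 1: B → L → D ← J
  D is a collider here and neither D nor any of its descendants is conditioned on, so the collider stays closed — the path is blocked at D.
Path 2: B → L → D ← U → J
  D is a collider here and neither D nor any of its descendants is conditioned on, so the collider stays closed — the path is blocked at D.
Path 3: B → L → D ← U → P ← J
  D is a collider here and neither D nor any of its descendants is conditioned on, so the collider stays closed — the path is blocked at D.
Path 4: B → L → J
  L is a chain and L is not conditioned on — no node blocks this path, so it is active.
Since the path B → L → J is active, B and J are not d-separated given {U, Y}.

No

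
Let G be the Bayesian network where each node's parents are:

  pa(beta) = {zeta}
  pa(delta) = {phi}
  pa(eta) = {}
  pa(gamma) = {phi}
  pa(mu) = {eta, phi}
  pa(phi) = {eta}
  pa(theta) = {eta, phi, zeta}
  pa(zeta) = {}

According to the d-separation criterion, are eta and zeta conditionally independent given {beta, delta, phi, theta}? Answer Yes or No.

No

There are 3 undirected paths between eta and zeta; checking each against the conditioning set {beta, delta, phi, theta}:
  1. eta → theta ← zeta — theta:collider[open] ⇒ active
  2. eta → phi → theta ← zeta — phi:chain[blocks]; theta:collider[open] ⇒ blocked
  3. eta → mu ← phi → theta ← zeta — mu:collider[blocks]; phi:fork[blocks]; theta:collider[open] ⇒ blocked
At least one path is unblocked, so d-separation fails.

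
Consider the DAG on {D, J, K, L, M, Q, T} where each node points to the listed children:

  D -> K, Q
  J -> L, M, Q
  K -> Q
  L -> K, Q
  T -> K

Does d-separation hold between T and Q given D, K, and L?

We examine all 4 paths between T and Q:
Path 1: T → K ← L → Q
  L is a fork here and L is conditioned on, so the path is blocked at L.
Path 2: T → K ← L ← J → Q
  L is a chain here and L is conditioned on, so the path is blocked at L.
Path 3: T → K ← D → Q
  D is a fork here and D is conditioned on, so the path is blocked at D.
Path 4: T → K → Q
  K is a chain here and K is conditioned on, so the path is blocked at K.
Every path is blocked, so T and Q are d-separated given {D, K, L}.

Yes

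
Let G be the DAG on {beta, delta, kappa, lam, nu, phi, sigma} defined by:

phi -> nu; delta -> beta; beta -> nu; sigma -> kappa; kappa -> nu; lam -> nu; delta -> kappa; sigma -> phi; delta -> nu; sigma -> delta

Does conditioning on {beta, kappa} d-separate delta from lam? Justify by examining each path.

Yes

Enumerating the 6 paths from delta to lam and testing each for blocking by {beta, kappa}:
Path 1: delta → beta → nu ← lam
  beta is a chain here and beta is conditioned on, so the path is blocked at beta.
Path 2: delta → kappa → nu ← lam
  kappa is a chain here and kappa is conditioned on, so the path is blocked at kappa.
Path 3: delta → kappa ← sigma → phi → nu ← lam
  nu is a collider here and neither nu nor any of its descendants is conditioned on, so the collider stays closed — the path is blocked at nu.
Path 4: delta → nu ← lam
  nu is a collider here and neither nu nor any of its descendants is conditioned on, so the collider stays closed — the path is blocked at nu.
Path 5: delta ← sigma → phi → nu ← lam
  nu is a collider here and neither nu nor any of its descendants is conditioned on, so the collider stays closed — the path is blocked at nu.
Path 6: delta ← sigma → kappa → nu ← lam
  kappa is a chain here and kappa is conditioned on, so the path is blocked at kappa.
Every path is blocked, so delta and lam are d-separated given {beta, kappa}.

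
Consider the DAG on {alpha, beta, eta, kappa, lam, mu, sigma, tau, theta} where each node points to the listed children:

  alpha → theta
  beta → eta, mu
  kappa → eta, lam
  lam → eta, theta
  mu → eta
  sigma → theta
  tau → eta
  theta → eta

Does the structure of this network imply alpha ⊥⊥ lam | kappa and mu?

Enumerating the 3 paths from alpha to lam and testing each for blocking by {kappa, mu}:
  1. alpha → theta ← lam — theta:collider[blocks] ⇒ blocked
  2. alpha → theta → eta ← lam — theta:chain[open]; eta:collider[blocks] ⇒ blocked
  3. alpha → theta → eta ← kappa → lam — theta:chain[open]; eta:collider[blocks]; kappa:fork[blocks] ⇒ blocked
All paths are blocked; alpha ⊥ lam | {kappa, mu} holds.

Yes — alpha and lam are d-separated given {kappa, mu}.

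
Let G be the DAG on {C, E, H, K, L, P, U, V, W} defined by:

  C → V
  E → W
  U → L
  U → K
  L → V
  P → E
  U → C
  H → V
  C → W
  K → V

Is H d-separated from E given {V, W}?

No — H and E are not d-separated given {V, W}.

Enumerating the 3 paths from H to E and testing each for blocking by {V, W}:
  1. H → V ← C → W ← E — V:collider[open]; C:fork[open]; W:collider[open] ⇒ active
  2. H → V ← L ← U → C → W ← E — V:collider[open]; L:chain[open]; U:fork[open]; C:chain[open]; W:collider[open] ⇒ active
  3. H → V ← K ← U → C → W ← E — V:collider[open]; K:chain[open]; U:fork[open]; C:chain[open]; W:collider[open] ⇒ active
Because an active path exists, H and E are not d-separated.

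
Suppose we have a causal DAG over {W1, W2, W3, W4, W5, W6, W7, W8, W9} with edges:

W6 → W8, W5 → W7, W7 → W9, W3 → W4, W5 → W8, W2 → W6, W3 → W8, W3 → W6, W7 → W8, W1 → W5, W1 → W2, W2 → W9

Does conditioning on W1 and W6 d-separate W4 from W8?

We examine all 6 paths between W4 and W8:
  1. W4 ← W3 → W6 ← W2 → W9 ← W7 → W8 — W3:fork[open]; W6:collider[open]; W2:fork[open]; W9:collider[blocks]; W7:fork[open] ⇒ blocked
  2. W4 ← W3 → W6 ← W2 → W9 ← W7 ← W5 → W8 — W3:fork[open]; W6:collider[open]; W2:fork[open]; W9:collider[blocks]; W7:chain[open]; W5:fork[open] ⇒ blocked
  3. W4 ← W3 → W6 ← W2 ← W1 → W5 → W7 → W8 — W3:fork[open]; W6:collider[open]; W2:chain[open]; W1:fork[blocks]; W5:chain[open]; W7:chain[open] ⇒ blocked
  4. W4 ← W3 → W6 ← W2 ← W1 → W5 → W8 — W3:fork[open]; W6:collider[open]; W2:chain[open]; W1:fork[blocks]; W5:chain[open] ⇒ blocked
  5. W4 ← W3 → W6 → W8 — W3:fork[open]; W6:chain[blocks] ⇒ blocked
  6. W4 ← W3 → W8 — W3:fork[open] ⇒ active
At least one path is unblocked, so d-separation fails.

No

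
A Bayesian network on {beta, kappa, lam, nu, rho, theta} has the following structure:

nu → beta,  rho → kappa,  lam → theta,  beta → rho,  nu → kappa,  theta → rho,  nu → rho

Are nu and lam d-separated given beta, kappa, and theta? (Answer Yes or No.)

We examine all 3 paths between nu and lam:
Path 1: nu → rho ← theta ← lam
  theta is a chain here and theta is conditioned on, so the path is blocked at theta.
Path 2: nu → kappa ← rho ← theta ← lam
  theta is a chain here and theta is conditioned on, so the path is blocked at theta.
Path 3: nu → beta → rho ← theta ← lam
  beta is a chain here and beta is conditioned on, so the path is blocked at beta.
Every path is blocked, so nu and lam are d-separated given {beta, kappa, theta}.

Yes — nu and lam are d-separated given {beta, kappa, theta}.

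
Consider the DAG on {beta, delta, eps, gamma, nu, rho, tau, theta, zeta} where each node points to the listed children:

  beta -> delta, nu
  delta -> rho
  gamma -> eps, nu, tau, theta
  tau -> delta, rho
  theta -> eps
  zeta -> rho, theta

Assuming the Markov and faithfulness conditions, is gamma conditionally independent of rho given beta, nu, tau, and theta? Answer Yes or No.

Enumerating the 6 paths from gamma to rho and testing each for blocking by {beta, nu, tau, theta}:
Path 1: gamma → tau → delta → rho
  tau is a chain here and tau is conditioned on, so the path is blocked at tau.
Path 2: gamma → tau → rho
  tau is a chain here and tau is conditioned on, so the path is blocked at tau.
Path 3: gamma → eps ← theta ← zeta → rho
  eps is a collider here and neither eps nor any of its descendants is conditioned on, so the collider stays closed — the path is blocked at eps.
Path 4: gamma → theta ← zeta → rho
  theta is a collider and theta is conditioned on, which opens it; zeta is a fork and zeta is not conditioned on — no node blocks this path, so it is active.
Path 5: gamma → nu ← beta → delta ← tau → rho
  beta is a fork here and beta is conditioned on, so the path is blocked at beta.
Path 6: gamma → nu ← beta → delta → rho
  beta is a fork here and beta is conditioned on, so the path is blocked at beta.
At least one path is unblocked, so d-separation fails.

No — gamma and rho are not d-separated given {beta, nu, tau, theta}.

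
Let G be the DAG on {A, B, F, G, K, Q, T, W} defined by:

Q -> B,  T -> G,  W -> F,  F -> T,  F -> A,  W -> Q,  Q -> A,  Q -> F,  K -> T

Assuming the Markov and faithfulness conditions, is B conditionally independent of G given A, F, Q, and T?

3 paths connect B and G; each must be blocked for d-separation to hold:
  1. B ← Q ← W → F → T → G — Q:chain[blocks]; W:fork[open]; F:chain[blocks]; T:chain[blocks] ⇒ blocked
  2. B ← Q → F → T → G — Q:fork[blocks]; F:chain[blocks]; T:chain[blocks] ⇒ blocked
  3. B ← Q → A ← F → T → G — Q:fork[blocks]; A:collider[open]; F:fork[blocks]; T:chain[blocks] ⇒ blocked
Since every path is blocked, d-separation holds.

Yes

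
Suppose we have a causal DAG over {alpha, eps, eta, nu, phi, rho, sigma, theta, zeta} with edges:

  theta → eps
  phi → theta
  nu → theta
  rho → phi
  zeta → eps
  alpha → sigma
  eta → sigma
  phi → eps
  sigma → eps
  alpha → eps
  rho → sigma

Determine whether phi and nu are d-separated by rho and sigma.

Yes

Enumerating the 4 paths from phi to nu and testing each for blocking by {rho, sigma}:
  1. phi → eps ← theta ← nu — eps:collider[blocks]; theta:chain[open] ⇒ blocked
  2. phi ← rho → sigma → eps ← theta ← nu — rho:fork[blocks]; sigma:chain[blocks]; eps:collider[blocks]; theta:chain[open] ⇒ blocked
  3. phi ← rho → sigma ← alpha → eps ← theta ← nu — rho:fork[blocks]; sigma:collider[open]; alpha:fork[open]; eps:collider[blocks]; theta:chain[open] ⇒ blocked
  4. phi → theta ← nu — theta:collider[blocks] ⇒ blocked
Since every path is blocked, d-separation holds.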